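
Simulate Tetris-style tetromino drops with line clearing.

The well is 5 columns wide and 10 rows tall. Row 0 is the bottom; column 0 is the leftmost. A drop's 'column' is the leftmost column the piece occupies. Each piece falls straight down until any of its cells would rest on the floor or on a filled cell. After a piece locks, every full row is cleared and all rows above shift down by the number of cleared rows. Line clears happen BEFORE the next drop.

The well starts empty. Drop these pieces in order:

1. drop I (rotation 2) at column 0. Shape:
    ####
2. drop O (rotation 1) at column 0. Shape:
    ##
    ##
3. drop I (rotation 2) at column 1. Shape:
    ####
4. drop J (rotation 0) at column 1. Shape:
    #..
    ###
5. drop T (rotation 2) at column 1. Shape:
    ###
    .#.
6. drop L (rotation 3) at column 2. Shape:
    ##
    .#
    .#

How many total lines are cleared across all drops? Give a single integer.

Answer: 0

Derivation:
Drop 1: I rot2 at col 0 lands with bottom-row=0; cleared 0 line(s) (total 0); column heights now [1 1 1 1 0], max=1
Drop 2: O rot1 at col 0 lands with bottom-row=1; cleared 0 line(s) (total 0); column heights now [3 3 1 1 0], max=3
Drop 3: I rot2 at col 1 lands with bottom-row=3; cleared 0 line(s) (total 0); column heights now [3 4 4 4 4], max=4
Drop 4: J rot0 at col 1 lands with bottom-row=4; cleared 0 line(s) (total 0); column heights now [3 6 5 5 4], max=6
Drop 5: T rot2 at col 1 lands with bottom-row=5; cleared 0 line(s) (total 0); column heights now [3 7 7 7 4], max=7
Drop 6: L rot3 at col 2 lands with bottom-row=7; cleared 0 line(s) (total 0); column heights now [3 7 10 10 4], max=10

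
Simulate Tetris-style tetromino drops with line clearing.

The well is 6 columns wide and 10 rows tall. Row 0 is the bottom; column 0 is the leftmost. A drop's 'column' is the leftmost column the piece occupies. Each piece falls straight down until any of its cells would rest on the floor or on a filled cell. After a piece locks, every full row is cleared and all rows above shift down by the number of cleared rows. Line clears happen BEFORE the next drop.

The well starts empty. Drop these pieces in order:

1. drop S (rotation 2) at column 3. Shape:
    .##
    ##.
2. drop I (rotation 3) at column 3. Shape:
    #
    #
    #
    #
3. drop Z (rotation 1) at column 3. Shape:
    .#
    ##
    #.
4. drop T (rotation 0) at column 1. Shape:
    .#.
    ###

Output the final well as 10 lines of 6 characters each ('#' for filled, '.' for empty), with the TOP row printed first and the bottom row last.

Drop 1: S rot2 at col 3 lands with bottom-row=0; cleared 0 line(s) (total 0); column heights now [0 0 0 1 2 2], max=2
Drop 2: I rot3 at col 3 lands with bottom-row=1; cleared 0 line(s) (total 0); column heights now [0 0 0 5 2 2], max=5
Drop 3: Z rot1 at col 3 lands with bottom-row=5; cleared 0 line(s) (total 0); column heights now [0 0 0 7 8 2], max=8
Drop 4: T rot0 at col 1 lands with bottom-row=7; cleared 0 line(s) (total 0); column heights now [0 8 9 8 8 2], max=9

Answer: ......
..#...
.####.
...##.
...#..
...#..
...#..
...#..
...###
...##.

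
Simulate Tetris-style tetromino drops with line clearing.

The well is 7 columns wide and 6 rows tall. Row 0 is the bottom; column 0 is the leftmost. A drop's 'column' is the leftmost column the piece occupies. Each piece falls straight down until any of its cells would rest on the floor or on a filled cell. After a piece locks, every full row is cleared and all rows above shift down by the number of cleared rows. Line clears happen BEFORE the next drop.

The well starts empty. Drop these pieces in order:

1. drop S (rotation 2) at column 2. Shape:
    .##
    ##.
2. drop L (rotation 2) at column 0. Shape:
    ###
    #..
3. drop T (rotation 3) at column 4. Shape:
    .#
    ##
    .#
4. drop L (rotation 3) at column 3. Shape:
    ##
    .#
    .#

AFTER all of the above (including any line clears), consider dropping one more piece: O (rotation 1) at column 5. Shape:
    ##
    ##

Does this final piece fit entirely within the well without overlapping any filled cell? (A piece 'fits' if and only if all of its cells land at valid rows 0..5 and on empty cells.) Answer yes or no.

Drop 1: S rot2 at col 2 lands with bottom-row=0; cleared 0 line(s) (total 0); column heights now [0 0 1 2 2 0 0], max=2
Drop 2: L rot2 at col 0 lands with bottom-row=0; cleared 0 line(s) (total 0); column heights now [2 2 2 2 2 0 0], max=2
Drop 3: T rot3 at col 4 lands with bottom-row=1; cleared 0 line(s) (total 0); column heights now [2 2 2 2 3 4 0], max=4
Drop 4: L rot3 at col 3 lands with bottom-row=3; cleared 0 line(s) (total 0); column heights now [2 2 2 6 6 4 0], max=6
Test piece O rot1 at col 5 (width 2): heights before test = [2 2 2 6 6 4 0]; fits = True

Answer: yes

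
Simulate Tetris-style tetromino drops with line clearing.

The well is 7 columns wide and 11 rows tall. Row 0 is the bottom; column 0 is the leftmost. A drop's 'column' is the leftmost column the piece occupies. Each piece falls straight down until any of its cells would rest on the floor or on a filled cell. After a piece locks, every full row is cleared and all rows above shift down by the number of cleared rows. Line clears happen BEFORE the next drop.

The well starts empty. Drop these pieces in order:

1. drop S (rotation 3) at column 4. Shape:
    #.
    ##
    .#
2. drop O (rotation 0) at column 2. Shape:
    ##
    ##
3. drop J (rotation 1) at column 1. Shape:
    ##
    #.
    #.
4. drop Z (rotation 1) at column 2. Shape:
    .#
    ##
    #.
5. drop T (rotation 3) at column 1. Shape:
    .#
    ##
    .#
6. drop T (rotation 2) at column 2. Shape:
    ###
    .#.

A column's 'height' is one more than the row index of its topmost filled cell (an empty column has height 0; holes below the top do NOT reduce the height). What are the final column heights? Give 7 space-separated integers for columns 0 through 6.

Drop 1: S rot3 at col 4 lands with bottom-row=0; cleared 0 line(s) (total 0); column heights now [0 0 0 0 3 2 0], max=3
Drop 2: O rot0 at col 2 lands with bottom-row=0; cleared 0 line(s) (total 0); column heights now [0 0 2 2 3 2 0], max=3
Drop 3: J rot1 at col 1 lands with bottom-row=0; cleared 0 line(s) (total 0); column heights now [0 3 3 2 3 2 0], max=3
Drop 4: Z rot1 at col 2 lands with bottom-row=3; cleared 0 line(s) (total 0); column heights now [0 3 5 6 3 2 0], max=6
Drop 5: T rot3 at col 1 lands with bottom-row=5; cleared 0 line(s) (total 0); column heights now [0 7 8 6 3 2 0], max=8
Drop 6: T rot2 at col 2 lands with bottom-row=7; cleared 0 line(s) (total 0); column heights now [0 7 9 9 9 2 0], max=9

Answer: 0 7 9 9 9 2 0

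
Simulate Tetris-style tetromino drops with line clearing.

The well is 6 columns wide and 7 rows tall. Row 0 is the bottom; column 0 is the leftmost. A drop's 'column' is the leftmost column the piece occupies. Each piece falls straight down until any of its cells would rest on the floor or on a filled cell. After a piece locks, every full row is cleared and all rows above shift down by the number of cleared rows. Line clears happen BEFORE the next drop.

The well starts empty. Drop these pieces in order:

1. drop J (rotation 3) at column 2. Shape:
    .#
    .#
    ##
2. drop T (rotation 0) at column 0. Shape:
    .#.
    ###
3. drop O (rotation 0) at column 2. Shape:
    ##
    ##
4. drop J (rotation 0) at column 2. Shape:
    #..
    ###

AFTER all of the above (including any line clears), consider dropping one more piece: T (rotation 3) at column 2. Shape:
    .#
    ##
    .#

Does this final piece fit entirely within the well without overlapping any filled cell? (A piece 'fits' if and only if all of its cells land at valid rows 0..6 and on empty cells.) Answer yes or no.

Drop 1: J rot3 at col 2 lands with bottom-row=0; cleared 0 line(s) (total 0); column heights now [0 0 1 3 0 0], max=3
Drop 2: T rot0 at col 0 lands with bottom-row=1; cleared 0 line(s) (total 0); column heights now [2 3 2 3 0 0], max=3
Drop 3: O rot0 at col 2 lands with bottom-row=3; cleared 0 line(s) (total 0); column heights now [2 3 5 5 0 0], max=5
Drop 4: J rot0 at col 2 lands with bottom-row=5; cleared 0 line(s) (total 0); column heights now [2 3 7 6 6 0], max=7
Test piece T rot3 at col 2 (width 2): heights before test = [2 3 7 6 6 0]; fits = False

Answer: no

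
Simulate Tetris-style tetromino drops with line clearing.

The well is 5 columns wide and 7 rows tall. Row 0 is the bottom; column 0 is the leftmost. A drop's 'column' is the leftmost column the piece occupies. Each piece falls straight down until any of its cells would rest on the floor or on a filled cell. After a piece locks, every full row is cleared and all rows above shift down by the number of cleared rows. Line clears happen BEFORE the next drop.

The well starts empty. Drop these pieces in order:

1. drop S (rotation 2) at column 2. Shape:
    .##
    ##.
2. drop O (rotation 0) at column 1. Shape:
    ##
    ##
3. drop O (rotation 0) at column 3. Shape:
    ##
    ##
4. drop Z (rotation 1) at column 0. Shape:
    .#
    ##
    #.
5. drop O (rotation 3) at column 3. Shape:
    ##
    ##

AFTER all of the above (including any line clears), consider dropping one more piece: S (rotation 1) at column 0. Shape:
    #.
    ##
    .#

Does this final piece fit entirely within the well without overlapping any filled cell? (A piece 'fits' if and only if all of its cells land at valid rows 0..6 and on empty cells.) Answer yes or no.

Answer: yes

Derivation:
Drop 1: S rot2 at col 2 lands with bottom-row=0; cleared 0 line(s) (total 0); column heights now [0 0 1 2 2], max=2
Drop 2: O rot0 at col 1 lands with bottom-row=1; cleared 0 line(s) (total 0); column heights now [0 3 3 2 2], max=3
Drop 3: O rot0 at col 3 lands with bottom-row=2; cleared 0 line(s) (total 0); column heights now [0 3 3 4 4], max=4
Drop 4: Z rot1 at col 0 lands with bottom-row=2; cleared 1 line(s) (total 1); column heights now [3 4 2 3 3], max=4
Drop 5: O rot3 at col 3 lands with bottom-row=3; cleared 0 line(s) (total 1); column heights now [3 4 2 5 5], max=5
Test piece S rot1 at col 0 (width 2): heights before test = [3 4 2 5 5]; fits = True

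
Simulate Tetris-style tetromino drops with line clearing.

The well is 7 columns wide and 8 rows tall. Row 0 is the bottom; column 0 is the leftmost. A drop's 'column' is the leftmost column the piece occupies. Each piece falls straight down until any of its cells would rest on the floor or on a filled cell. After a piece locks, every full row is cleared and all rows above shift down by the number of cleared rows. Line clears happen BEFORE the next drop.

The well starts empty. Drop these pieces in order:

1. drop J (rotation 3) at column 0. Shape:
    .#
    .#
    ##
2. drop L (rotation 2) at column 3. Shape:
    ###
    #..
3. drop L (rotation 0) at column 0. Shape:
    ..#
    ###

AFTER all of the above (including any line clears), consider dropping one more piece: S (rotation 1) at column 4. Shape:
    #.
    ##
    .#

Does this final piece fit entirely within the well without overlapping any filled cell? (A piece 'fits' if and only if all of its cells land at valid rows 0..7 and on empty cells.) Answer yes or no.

Answer: yes

Derivation:
Drop 1: J rot3 at col 0 lands with bottom-row=0; cleared 0 line(s) (total 0); column heights now [1 3 0 0 0 0 0], max=3
Drop 2: L rot2 at col 3 lands with bottom-row=0; cleared 0 line(s) (total 0); column heights now [1 3 0 2 2 2 0], max=3
Drop 3: L rot0 at col 0 lands with bottom-row=3; cleared 0 line(s) (total 0); column heights now [4 4 5 2 2 2 0], max=5
Test piece S rot1 at col 4 (width 2): heights before test = [4 4 5 2 2 2 0]; fits = True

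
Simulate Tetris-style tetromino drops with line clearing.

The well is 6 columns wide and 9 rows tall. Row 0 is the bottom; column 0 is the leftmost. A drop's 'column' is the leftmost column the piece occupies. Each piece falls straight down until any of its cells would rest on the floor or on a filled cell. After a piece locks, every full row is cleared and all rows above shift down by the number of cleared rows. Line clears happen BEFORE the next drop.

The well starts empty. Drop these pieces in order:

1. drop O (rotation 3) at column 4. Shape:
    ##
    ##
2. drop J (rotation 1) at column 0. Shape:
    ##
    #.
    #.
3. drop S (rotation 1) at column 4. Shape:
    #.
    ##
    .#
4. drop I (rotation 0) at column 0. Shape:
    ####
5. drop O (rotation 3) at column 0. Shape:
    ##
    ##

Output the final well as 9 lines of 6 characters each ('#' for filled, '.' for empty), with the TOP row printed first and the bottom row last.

Drop 1: O rot3 at col 4 lands with bottom-row=0; cleared 0 line(s) (total 0); column heights now [0 0 0 0 2 2], max=2
Drop 2: J rot1 at col 0 lands with bottom-row=0; cleared 0 line(s) (total 0); column heights now [3 3 0 0 2 2], max=3
Drop 3: S rot1 at col 4 lands with bottom-row=2; cleared 0 line(s) (total 0); column heights now [3 3 0 0 5 4], max=5
Drop 4: I rot0 at col 0 lands with bottom-row=3; cleared 1 line(s) (total 1); column heights now [3 3 0 0 4 3], max=4
Drop 5: O rot3 at col 0 lands with bottom-row=3; cleared 0 line(s) (total 1); column heights now [5 5 0 0 4 3], max=5

Answer: ......
......
......
......
##....
##..#.
##...#
#...##
#...##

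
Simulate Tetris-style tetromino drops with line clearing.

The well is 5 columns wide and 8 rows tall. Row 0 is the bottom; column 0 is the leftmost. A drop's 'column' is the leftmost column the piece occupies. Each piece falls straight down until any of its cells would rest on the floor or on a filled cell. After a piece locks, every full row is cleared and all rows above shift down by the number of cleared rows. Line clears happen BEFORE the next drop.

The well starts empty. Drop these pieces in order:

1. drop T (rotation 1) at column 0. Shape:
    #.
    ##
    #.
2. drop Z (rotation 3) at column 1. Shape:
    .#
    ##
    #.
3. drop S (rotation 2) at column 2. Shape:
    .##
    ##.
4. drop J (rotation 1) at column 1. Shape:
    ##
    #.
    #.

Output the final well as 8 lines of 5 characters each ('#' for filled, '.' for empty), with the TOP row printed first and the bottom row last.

Drop 1: T rot1 at col 0 lands with bottom-row=0; cleared 0 line(s) (total 0); column heights now [3 2 0 0 0], max=3
Drop 2: Z rot3 at col 1 lands with bottom-row=2; cleared 0 line(s) (total 0); column heights now [3 4 5 0 0], max=5
Drop 3: S rot2 at col 2 lands with bottom-row=5; cleared 0 line(s) (total 0); column heights now [3 4 6 7 7], max=7
Drop 4: J rot1 at col 1 lands with bottom-row=4; cleared 0 line(s) (total 0); column heights now [3 7 7 7 7], max=7

Answer: .....
.####
.###.
.##..
.##..
##...
##...
#....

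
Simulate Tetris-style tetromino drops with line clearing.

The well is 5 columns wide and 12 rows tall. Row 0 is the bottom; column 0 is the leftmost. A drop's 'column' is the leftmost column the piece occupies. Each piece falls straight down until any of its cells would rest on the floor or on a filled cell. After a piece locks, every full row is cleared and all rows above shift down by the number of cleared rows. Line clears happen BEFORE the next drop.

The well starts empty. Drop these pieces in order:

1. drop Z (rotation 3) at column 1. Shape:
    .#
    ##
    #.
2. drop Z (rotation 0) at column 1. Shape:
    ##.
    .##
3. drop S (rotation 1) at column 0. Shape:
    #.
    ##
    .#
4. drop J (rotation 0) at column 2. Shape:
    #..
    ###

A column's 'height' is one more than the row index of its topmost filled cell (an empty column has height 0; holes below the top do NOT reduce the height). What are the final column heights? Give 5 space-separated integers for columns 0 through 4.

Drop 1: Z rot3 at col 1 lands with bottom-row=0; cleared 0 line(s) (total 0); column heights now [0 2 3 0 0], max=3
Drop 2: Z rot0 at col 1 lands with bottom-row=3; cleared 0 line(s) (total 0); column heights now [0 5 5 4 0], max=5
Drop 3: S rot1 at col 0 lands with bottom-row=5; cleared 0 line(s) (total 0); column heights now [8 7 5 4 0], max=8
Drop 4: J rot0 at col 2 lands with bottom-row=5; cleared 0 line(s) (total 0); column heights now [8 7 7 6 6], max=8

Answer: 8 7 7 6 6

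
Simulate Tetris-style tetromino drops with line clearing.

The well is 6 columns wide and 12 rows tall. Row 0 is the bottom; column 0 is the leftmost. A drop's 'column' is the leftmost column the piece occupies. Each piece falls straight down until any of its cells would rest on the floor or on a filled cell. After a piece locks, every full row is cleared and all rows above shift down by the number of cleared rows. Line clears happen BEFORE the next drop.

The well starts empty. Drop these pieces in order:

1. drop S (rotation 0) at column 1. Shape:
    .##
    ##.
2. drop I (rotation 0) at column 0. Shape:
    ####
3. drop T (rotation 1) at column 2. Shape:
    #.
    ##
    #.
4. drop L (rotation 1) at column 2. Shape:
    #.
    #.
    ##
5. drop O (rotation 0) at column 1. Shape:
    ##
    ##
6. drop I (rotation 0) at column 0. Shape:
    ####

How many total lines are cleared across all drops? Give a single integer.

Answer: 0

Derivation:
Drop 1: S rot0 at col 1 lands with bottom-row=0; cleared 0 line(s) (total 0); column heights now [0 1 2 2 0 0], max=2
Drop 2: I rot0 at col 0 lands with bottom-row=2; cleared 0 line(s) (total 0); column heights now [3 3 3 3 0 0], max=3
Drop 3: T rot1 at col 2 lands with bottom-row=3; cleared 0 line(s) (total 0); column heights now [3 3 6 5 0 0], max=6
Drop 4: L rot1 at col 2 lands with bottom-row=6; cleared 0 line(s) (total 0); column heights now [3 3 9 7 0 0], max=9
Drop 5: O rot0 at col 1 lands with bottom-row=9; cleared 0 line(s) (total 0); column heights now [3 11 11 7 0 0], max=11
Drop 6: I rot0 at col 0 lands with bottom-row=11; cleared 0 line(s) (total 0); column heights now [12 12 12 12 0 0], max=12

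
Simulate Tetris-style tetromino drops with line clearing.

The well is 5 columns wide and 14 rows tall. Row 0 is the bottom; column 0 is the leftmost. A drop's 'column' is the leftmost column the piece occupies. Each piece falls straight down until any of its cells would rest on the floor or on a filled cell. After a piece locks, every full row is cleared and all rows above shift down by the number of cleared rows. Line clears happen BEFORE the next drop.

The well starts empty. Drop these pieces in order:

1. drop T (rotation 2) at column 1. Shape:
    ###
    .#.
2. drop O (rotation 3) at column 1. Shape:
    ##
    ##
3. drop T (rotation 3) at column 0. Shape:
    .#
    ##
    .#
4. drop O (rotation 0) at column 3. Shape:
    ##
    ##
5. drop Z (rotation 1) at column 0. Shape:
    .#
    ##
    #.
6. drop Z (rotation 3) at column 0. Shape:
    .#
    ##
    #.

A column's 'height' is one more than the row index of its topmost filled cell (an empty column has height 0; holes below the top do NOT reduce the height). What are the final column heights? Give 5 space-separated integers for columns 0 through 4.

Answer: 10 11 4 4 4

Derivation:
Drop 1: T rot2 at col 1 lands with bottom-row=0; cleared 0 line(s) (total 0); column heights now [0 2 2 2 0], max=2
Drop 2: O rot3 at col 1 lands with bottom-row=2; cleared 0 line(s) (total 0); column heights now [0 4 4 2 0], max=4
Drop 3: T rot3 at col 0 lands with bottom-row=4; cleared 0 line(s) (total 0); column heights now [6 7 4 2 0], max=7
Drop 4: O rot0 at col 3 lands with bottom-row=2; cleared 0 line(s) (total 0); column heights now [6 7 4 4 4], max=7
Drop 5: Z rot1 at col 0 lands with bottom-row=6; cleared 0 line(s) (total 0); column heights now [8 9 4 4 4], max=9
Drop 6: Z rot3 at col 0 lands with bottom-row=8; cleared 0 line(s) (total 0); column heights now [10 11 4 4 4], max=11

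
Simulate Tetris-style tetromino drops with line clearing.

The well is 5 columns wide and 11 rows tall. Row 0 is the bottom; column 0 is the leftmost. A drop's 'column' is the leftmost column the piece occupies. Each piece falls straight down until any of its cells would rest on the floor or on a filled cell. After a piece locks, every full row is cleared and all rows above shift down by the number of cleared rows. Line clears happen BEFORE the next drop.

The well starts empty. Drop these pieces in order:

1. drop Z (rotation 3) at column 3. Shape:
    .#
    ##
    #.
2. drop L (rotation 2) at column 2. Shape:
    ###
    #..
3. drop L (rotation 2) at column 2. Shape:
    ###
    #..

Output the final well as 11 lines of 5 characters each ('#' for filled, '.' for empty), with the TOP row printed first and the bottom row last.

Answer: .....
.....
.....
.....
.....
..###
..#..
..###
..#.#
...##
...#.

Derivation:
Drop 1: Z rot3 at col 3 lands with bottom-row=0; cleared 0 line(s) (total 0); column heights now [0 0 0 2 3], max=3
Drop 2: L rot2 at col 2 lands with bottom-row=2; cleared 0 line(s) (total 0); column heights now [0 0 4 4 4], max=4
Drop 3: L rot2 at col 2 lands with bottom-row=4; cleared 0 line(s) (total 0); column heights now [0 0 6 6 6], max=6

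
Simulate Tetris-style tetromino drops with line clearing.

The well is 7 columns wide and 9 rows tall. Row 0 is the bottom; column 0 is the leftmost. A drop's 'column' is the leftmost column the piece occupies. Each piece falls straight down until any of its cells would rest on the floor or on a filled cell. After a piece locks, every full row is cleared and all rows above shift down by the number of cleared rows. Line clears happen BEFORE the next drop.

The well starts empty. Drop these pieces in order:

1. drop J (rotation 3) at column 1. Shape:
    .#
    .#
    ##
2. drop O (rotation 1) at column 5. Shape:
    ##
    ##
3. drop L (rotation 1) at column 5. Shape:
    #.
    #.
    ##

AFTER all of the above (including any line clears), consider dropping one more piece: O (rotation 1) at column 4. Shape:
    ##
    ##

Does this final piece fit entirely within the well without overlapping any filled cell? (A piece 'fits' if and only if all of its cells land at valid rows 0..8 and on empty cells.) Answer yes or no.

Answer: yes

Derivation:
Drop 1: J rot3 at col 1 lands with bottom-row=0; cleared 0 line(s) (total 0); column heights now [0 1 3 0 0 0 0], max=3
Drop 2: O rot1 at col 5 lands with bottom-row=0; cleared 0 line(s) (total 0); column heights now [0 1 3 0 0 2 2], max=3
Drop 3: L rot1 at col 5 lands with bottom-row=2; cleared 0 line(s) (total 0); column heights now [0 1 3 0 0 5 3], max=5
Test piece O rot1 at col 4 (width 2): heights before test = [0 1 3 0 0 5 3]; fits = True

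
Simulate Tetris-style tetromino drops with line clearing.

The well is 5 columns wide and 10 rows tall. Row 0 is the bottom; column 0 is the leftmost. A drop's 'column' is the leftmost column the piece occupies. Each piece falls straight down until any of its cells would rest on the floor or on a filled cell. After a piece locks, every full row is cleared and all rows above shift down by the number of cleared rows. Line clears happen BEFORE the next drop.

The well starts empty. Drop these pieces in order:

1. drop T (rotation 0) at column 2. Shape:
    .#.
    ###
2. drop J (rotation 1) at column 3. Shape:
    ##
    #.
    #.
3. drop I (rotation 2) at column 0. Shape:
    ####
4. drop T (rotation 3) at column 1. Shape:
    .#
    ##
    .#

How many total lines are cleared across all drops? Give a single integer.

Drop 1: T rot0 at col 2 lands with bottom-row=0; cleared 0 line(s) (total 0); column heights now [0 0 1 2 1], max=2
Drop 2: J rot1 at col 3 lands with bottom-row=2; cleared 0 line(s) (total 0); column heights now [0 0 1 5 5], max=5
Drop 3: I rot2 at col 0 lands with bottom-row=5; cleared 0 line(s) (total 0); column heights now [6 6 6 6 5], max=6
Drop 4: T rot3 at col 1 lands with bottom-row=6; cleared 0 line(s) (total 0); column heights now [6 8 9 6 5], max=9

Answer: 0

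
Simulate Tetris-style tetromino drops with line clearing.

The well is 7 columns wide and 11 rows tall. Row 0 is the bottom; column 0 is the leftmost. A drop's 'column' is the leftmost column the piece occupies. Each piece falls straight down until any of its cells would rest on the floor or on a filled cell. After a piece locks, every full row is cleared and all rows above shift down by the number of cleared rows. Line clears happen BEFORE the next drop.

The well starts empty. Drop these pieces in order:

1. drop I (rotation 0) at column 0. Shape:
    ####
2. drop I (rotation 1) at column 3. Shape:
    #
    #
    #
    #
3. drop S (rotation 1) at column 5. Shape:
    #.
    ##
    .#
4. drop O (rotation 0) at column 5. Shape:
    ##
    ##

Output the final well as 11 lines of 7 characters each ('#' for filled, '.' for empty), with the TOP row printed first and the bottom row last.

Drop 1: I rot0 at col 0 lands with bottom-row=0; cleared 0 line(s) (total 0); column heights now [1 1 1 1 0 0 0], max=1
Drop 2: I rot1 at col 3 lands with bottom-row=1; cleared 0 line(s) (total 0); column heights now [1 1 1 5 0 0 0], max=5
Drop 3: S rot1 at col 5 lands with bottom-row=0; cleared 0 line(s) (total 0); column heights now [1 1 1 5 0 3 2], max=5
Drop 4: O rot0 at col 5 lands with bottom-row=3; cleared 0 line(s) (total 0); column heights now [1 1 1 5 0 5 5], max=5

Answer: .......
.......
.......
.......
.......
.......
...#.##
...#.##
...#.#.
...#.##
####..#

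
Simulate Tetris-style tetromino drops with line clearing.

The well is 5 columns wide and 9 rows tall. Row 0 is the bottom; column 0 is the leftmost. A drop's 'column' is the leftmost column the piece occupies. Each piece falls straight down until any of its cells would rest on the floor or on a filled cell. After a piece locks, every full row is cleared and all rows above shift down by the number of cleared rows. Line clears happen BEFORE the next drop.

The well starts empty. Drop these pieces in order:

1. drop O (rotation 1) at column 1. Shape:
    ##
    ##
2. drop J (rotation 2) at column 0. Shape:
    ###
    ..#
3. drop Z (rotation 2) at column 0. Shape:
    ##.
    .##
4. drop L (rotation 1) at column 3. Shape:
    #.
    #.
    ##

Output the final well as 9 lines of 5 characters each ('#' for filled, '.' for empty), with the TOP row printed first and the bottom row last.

Answer: .....
.....
.....
##...
.##..
###..
..##.
.###.
.####

Derivation:
Drop 1: O rot1 at col 1 lands with bottom-row=0; cleared 0 line(s) (total 0); column heights now [0 2 2 0 0], max=2
Drop 2: J rot2 at col 0 lands with bottom-row=2; cleared 0 line(s) (total 0); column heights now [4 4 4 0 0], max=4
Drop 3: Z rot2 at col 0 lands with bottom-row=4; cleared 0 line(s) (total 0); column heights now [6 6 5 0 0], max=6
Drop 4: L rot1 at col 3 lands with bottom-row=0; cleared 0 line(s) (total 0); column heights now [6 6 5 3 1], max=6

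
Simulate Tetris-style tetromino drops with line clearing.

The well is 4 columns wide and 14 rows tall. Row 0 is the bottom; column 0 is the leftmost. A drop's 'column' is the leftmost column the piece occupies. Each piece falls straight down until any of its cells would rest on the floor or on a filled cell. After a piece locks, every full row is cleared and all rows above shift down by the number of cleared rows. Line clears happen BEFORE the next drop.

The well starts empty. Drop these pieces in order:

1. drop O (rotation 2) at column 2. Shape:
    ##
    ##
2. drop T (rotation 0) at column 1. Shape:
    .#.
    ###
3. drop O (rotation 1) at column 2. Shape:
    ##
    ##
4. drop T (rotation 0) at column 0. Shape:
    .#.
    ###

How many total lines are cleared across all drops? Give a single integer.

Drop 1: O rot2 at col 2 lands with bottom-row=0; cleared 0 line(s) (total 0); column heights now [0 0 2 2], max=2
Drop 2: T rot0 at col 1 lands with bottom-row=2; cleared 0 line(s) (total 0); column heights now [0 3 4 3], max=4
Drop 3: O rot1 at col 2 lands with bottom-row=4; cleared 0 line(s) (total 0); column heights now [0 3 6 6], max=6
Drop 4: T rot0 at col 0 lands with bottom-row=6; cleared 0 line(s) (total 0); column heights now [7 8 7 6], max=8

Answer: 0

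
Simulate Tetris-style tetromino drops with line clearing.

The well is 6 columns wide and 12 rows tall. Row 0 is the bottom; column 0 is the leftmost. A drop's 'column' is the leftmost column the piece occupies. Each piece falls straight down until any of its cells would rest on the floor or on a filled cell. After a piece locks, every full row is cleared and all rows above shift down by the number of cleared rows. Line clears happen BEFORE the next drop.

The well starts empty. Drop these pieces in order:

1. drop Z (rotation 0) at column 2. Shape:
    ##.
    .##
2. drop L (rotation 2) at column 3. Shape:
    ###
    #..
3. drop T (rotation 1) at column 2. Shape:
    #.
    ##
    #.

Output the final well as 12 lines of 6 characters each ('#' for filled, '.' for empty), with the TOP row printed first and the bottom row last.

Drop 1: Z rot0 at col 2 lands with bottom-row=0; cleared 0 line(s) (total 0); column heights now [0 0 2 2 1 0], max=2
Drop 2: L rot2 at col 3 lands with bottom-row=2; cleared 0 line(s) (total 0); column heights now [0 0 2 4 4 4], max=4
Drop 3: T rot1 at col 2 lands with bottom-row=3; cleared 0 line(s) (total 0); column heights now [0 0 6 5 4 4], max=6

Answer: ......
......
......
......
......
......
..#...
..##..
..####
...#..
..##..
...##.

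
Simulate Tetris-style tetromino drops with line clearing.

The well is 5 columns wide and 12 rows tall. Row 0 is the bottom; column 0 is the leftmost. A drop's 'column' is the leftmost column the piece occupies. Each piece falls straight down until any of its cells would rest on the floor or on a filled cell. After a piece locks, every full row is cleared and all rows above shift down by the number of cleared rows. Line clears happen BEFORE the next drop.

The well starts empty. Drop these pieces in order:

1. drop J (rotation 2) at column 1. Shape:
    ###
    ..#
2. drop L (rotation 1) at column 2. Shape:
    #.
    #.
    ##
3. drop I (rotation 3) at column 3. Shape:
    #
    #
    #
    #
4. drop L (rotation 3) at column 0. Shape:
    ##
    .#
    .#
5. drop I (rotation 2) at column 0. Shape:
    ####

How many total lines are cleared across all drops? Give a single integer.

Drop 1: J rot2 at col 1 lands with bottom-row=0; cleared 0 line(s) (total 0); column heights now [0 2 2 2 0], max=2
Drop 2: L rot1 at col 2 lands with bottom-row=2; cleared 0 line(s) (total 0); column heights now [0 2 5 3 0], max=5
Drop 3: I rot3 at col 3 lands with bottom-row=3; cleared 0 line(s) (total 0); column heights now [0 2 5 7 0], max=7
Drop 4: L rot3 at col 0 lands with bottom-row=2; cleared 0 line(s) (total 0); column heights now [5 5 5 7 0], max=7
Drop 5: I rot2 at col 0 lands with bottom-row=7; cleared 0 line(s) (total 0); column heights now [8 8 8 8 0], max=8

Answer: 0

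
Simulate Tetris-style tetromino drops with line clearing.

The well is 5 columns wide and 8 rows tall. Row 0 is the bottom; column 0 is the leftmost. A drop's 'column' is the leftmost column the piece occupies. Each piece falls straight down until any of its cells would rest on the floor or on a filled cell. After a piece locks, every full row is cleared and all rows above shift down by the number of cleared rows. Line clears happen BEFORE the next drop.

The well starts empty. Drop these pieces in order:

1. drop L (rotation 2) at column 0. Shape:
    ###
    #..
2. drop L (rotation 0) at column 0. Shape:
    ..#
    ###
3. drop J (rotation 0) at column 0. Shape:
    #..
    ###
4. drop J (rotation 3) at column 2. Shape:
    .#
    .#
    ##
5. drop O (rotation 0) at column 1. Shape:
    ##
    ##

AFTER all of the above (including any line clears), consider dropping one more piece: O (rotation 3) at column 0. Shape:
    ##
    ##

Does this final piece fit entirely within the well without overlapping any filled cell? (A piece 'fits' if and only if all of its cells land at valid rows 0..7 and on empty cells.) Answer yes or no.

Answer: no

Derivation:
Drop 1: L rot2 at col 0 lands with bottom-row=0; cleared 0 line(s) (total 0); column heights now [2 2 2 0 0], max=2
Drop 2: L rot0 at col 0 lands with bottom-row=2; cleared 0 line(s) (total 0); column heights now [3 3 4 0 0], max=4
Drop 3: J rot0 at col 0 lands with bottom-row=4; cleared 0 line(s) (total 0); column heights now [6 5 5 0 0], max=6
Drop 4: J rot3 at col 2 lands with bottom-row=5; cleared 0 line(s) (total 0); column heights now [6 5 6 8 0], max=8
Drop 5: O rot0 at col 1 lands with bottom-row=6; cleared 0 line(s) (total 0); column heights now [6 8 8 8 0], max=8
Test piece O rot3 at col 0 (width 2): heights before test = [6 8 8 8 0]; fits = False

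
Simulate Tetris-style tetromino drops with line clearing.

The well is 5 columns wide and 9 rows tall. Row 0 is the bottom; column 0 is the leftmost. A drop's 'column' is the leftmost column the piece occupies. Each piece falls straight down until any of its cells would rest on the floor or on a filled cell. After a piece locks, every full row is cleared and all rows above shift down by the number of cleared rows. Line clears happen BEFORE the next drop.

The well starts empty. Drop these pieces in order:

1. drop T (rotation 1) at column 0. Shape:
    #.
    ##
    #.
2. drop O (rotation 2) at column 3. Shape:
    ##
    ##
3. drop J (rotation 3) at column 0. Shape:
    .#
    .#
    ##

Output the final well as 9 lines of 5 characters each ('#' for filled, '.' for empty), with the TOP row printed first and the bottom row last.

Answer: .....
.....
.....
.#...
.#...
##...
#....
##.##
#..##

Derivation:
Drop 1: T rot1 at col 0 lands with bottom-row=0; cleared 0 line(s) (total 0); column heights now [3 2 0 0 0], max=3
Drop 2: O rot2 at col 3 lands with bottom-row=0; cleared 0 line(s) (total 0); column heights now [3 2 0 2 2], max=3
Drop 3: J rot3 at col 0 lands with bottom-row=3; cleared 0 line(s) (total 0); column heights now [4 6 0 2 2], max=6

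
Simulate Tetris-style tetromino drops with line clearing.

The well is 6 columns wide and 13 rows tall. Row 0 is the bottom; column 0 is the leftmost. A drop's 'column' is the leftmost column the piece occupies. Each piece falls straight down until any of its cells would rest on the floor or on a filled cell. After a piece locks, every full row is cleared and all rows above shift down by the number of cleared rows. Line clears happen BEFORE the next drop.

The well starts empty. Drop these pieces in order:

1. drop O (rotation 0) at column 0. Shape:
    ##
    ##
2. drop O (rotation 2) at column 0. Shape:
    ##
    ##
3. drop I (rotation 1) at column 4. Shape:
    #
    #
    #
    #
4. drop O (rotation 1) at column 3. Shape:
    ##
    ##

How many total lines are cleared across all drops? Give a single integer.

Drop 1: O rot0 at col 0 lands with bottom-row=0; cleared 0 line(s) (total 0); column heights now [2 2 0 0 0 0], max=2
Drop 2: O rot2 at col 0 lands with bottom-row=2; cleared 0 line(s) (total 0); column heights now [4 4 0 0 0 0], max=4
Drop 3: I rot1 at col 4 lands with bottom-row=0; cleared 0 line(s) (total 0); column heights now [4 4 0 0 4 0], max=4
Drop 4: O rot1 at col 3 lands with bottom-row=4; cleared 0 line(s) (total 0); column heights now [4 4 0 6 6 0], max=6

Answer: 0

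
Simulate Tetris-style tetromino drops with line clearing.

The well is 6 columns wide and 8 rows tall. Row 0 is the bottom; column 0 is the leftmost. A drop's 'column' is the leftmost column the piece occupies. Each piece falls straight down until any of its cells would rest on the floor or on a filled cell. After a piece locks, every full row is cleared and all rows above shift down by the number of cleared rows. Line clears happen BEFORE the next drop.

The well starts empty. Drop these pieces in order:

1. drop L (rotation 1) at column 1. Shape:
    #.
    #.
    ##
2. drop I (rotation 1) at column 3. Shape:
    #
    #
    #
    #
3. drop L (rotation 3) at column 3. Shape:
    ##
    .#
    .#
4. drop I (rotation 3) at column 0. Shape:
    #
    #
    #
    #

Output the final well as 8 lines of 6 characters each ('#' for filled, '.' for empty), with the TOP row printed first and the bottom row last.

Drop 1: L rot1 at col 1 lands with bottom-row=0; cleared 0 line(s) (total 0); column heights now [0 3 1 0 0 0], max=3
Drop 2: I rot1 at col 3 lands with bottom-row=0; cleared 0 line(s) (total 0); column heights now [0 3 1 4 0 0], max=4
Drop 3: L rot3 at col 3 lands with bottom-row=2; cleared 0 line(s) (total 0); column heights now [0 3 1 5 5 0], max=5
Drop 4: I rot3 at col 0 lands with bottom-row=0; cleared 0 line(s) (total 0); column heights now [4 3 1 5 5 0], max=5

Answer: ......
......
......
...##.
#..##.
##.##.
##.#..
####..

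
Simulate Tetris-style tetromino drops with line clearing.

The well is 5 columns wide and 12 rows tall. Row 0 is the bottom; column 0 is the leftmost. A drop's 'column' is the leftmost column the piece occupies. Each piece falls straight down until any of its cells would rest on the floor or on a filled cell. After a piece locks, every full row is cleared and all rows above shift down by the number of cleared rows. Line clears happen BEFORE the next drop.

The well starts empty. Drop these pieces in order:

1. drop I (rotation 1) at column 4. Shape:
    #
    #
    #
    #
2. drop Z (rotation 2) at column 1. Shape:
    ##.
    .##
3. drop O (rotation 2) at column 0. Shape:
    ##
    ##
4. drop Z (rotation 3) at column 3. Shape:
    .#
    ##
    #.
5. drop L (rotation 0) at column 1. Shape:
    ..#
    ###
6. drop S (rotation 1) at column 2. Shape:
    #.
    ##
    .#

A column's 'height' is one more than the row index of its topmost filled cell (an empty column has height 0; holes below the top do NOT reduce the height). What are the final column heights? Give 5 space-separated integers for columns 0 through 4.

Drop 1: I rot1 at col 4 lands with bottom-row=0; cleared 0 line(s) (total 0); column heights now [0 0 0 0 4], max=4
Drop 2: Z rot2 at col 1 lands with bottom-row=0; cleared 0 line(s) (total 0); column heights now [0 2 2 1 4], max=4
Drop 3: O rot2 at col 0 lands with bottom-row=2; cleared 0 line(s) (total 0); column heights now [4 4 2 1 4], max=4
Drop 4: Z rot3 at col 3 lands with bottom-row=3; cleared 0 line(s) (total 0); column heights now [4 4 2 5 6], max=6
Drop 5: L rot0 at col 1 lands with bottom-row=5; cleared 0 line(s) (total 0); column heights now [4 6 6 7 6], max=7
Drop 6: S rot1 at col 2 lands with bottom-row=7; cleared 0 line(s) (total 0); column heights now [4 6 10 9 6], max=10

Answer: 4 6 10 9 6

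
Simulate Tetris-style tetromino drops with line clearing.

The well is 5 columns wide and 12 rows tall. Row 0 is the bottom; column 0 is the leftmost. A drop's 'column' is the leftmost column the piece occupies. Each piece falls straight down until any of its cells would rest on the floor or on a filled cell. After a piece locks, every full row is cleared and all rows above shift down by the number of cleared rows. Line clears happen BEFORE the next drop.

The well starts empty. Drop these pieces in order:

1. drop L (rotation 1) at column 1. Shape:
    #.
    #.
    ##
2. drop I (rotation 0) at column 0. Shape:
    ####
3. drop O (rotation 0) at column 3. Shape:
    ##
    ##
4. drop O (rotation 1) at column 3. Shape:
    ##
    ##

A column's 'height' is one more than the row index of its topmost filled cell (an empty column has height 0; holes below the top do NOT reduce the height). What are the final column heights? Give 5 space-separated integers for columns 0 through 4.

Answer: 4 4 4 8 8

Derivation:
Drop 1: L rot1 at col 1 lands with bottom-row=0; cleared 0 line(s) (total 0); column heights now [0 3 1 0 0], max=3
Drop 2: I rot0 at col 0 lands with bottom-row=3; cleared 0 line(s) (total 0); column heights now [4 4 4 4 0], max=4
Drop 3: O rot0 at col 3 lands with bottom-row=4; cleared 0 line(s) (total 0); column heights now [4 4 4 6 6], max=6
Drop 4: O rot1 at col 3 lands with bottom-row=6; cleared 0 line(s) (total 0); column heights now [4 4 4 8 8], max=8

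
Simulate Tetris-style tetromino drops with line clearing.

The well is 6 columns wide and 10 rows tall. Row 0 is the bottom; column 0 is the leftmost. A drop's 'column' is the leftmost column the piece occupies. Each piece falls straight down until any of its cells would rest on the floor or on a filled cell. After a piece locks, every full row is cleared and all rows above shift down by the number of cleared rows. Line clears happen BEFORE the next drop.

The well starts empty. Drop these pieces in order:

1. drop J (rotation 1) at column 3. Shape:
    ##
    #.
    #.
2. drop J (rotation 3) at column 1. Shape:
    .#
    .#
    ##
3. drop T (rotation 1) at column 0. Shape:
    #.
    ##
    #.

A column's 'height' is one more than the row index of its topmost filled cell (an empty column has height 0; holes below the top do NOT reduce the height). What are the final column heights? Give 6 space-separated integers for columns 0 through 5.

Drop 1: J rot1 at col 3 lands with bottom-row=0; cleared 0 line(s) (total 0); column heights now [0 0 0 3 3 0], max=3
Drop 2: J rot3 at col 1 lands with bottom-row=0; cleared 0 line(s) (total 0); column heights now [0 1 3 3 3 0], max=3
Drop 3: T rot1 at col 0 lands with bottom-row=0; cleared 0 line(s) (total 0); column heights now [3 2 3 3 3 0], max=3

Answer: 3 2 3 3 3 0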